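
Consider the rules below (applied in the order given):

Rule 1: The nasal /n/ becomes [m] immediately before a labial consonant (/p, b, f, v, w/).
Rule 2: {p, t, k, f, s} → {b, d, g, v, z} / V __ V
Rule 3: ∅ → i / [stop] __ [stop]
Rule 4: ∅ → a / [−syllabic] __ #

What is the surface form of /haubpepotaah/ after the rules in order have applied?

haubipebodaaha

Rule 1 (nasal place assimilation): no segment meets the environment; /haubpepotaah/ is unchanged.
Rule 2 (intervocalic voicing): /p/ is a voiceless obstruent between vowels /e/ and /o/, so it voices to [b]. /t/ is a voiceless obstruent between vowels /o/ and /a/, so it voices to [d]. /haubpepotaah/ → haubpebodaah.
Rule 3 (stop-cluster i-epenthesis): /b/ and /p/ form a stop–stop cluster, so [i] is inserted between them. /haubpebodaah/ → haubipebodaah.
Rule 4 (final a-epenthesis): the form ends in the consonant /h/, so [a] is inserted word-finally. /haubipebodaah/ → haubipebodaaha.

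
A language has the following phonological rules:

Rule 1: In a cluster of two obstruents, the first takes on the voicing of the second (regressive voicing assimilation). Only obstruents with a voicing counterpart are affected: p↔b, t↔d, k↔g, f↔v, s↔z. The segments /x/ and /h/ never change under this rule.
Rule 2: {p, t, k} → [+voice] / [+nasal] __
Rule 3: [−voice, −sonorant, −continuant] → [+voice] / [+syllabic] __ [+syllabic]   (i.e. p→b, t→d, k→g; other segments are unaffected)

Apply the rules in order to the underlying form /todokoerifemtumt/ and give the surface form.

Rule 1 (regressive voicing assimilation): no segment meets the environment; /todokoerifemtumt/ is unchanged.
Rule 2 (post-nasal voicing): /t/ is a voiceless stop immediately after the nasal /m/, so it voices to [d]. /t/ is a voiceless stop immediately after the nasal /m/, so it voices to [d]. /todokoerifemtumt/ → todokoerifemdumd.
Rule 3 (intervocalic voicing): /k/ is a voiceless stop between vowels /o/ and /o/, so it voices to [g]. /todokoerifemdumd/ → todogoerifemdumd.

todogoerifemdumd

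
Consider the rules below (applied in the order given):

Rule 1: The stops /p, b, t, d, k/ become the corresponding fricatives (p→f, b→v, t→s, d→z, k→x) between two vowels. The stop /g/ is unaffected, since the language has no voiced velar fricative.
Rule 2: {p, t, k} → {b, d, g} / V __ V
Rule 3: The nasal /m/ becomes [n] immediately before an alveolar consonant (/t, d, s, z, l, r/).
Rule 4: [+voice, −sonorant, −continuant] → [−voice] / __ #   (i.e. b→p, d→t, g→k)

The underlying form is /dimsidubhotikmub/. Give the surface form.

Rule 1 (intervocalic spirantization): /d/ is a stop between vowels /i/ and /u/, so it spirantizes to the fricative [z]. /t/ is a stop between vowels /o/ and /i/, so it spirantizes to the fricative [s]. /dimsidubhotikmub/ → dimsizubhosikmub.
Rule 2 (intervocalic voicing): no segment meets the environment; /dimsizubhosikmub/ is unchanged.
Rule 3 (nasal place assimilation): /m/ precedes the alveolar consonant /s/, so it assimilates in place to [n]. /dimsizubhosikmub/ → dinsizubhosikmub.
Rule 4 (final devoicing): /b/ is a voiced stop in word-final position, so it devoices to [p]. /dinsizubhosikmub/ → dinsizubhosikmup.

dinsizubhosikmup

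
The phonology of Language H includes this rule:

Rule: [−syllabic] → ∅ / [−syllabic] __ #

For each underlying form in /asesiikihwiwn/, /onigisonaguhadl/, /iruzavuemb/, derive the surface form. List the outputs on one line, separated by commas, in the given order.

asesiikihwiw, onigisonaguhad, iruzavuem

/asesiikihwiwn/: /n/ is the second consonant of a word-final cluster /wn/, so it deletes. → [asesiikihwiw].
/onigisonaguhadl/: /l/ is the second consonant of a word-final cluster /dl/, so it deletes. → [onigisonaguhad].
/iruzavuemb/: /b/ is the second consonant of a word-final cluster /mb/, so it deletes. → [iruzavuem].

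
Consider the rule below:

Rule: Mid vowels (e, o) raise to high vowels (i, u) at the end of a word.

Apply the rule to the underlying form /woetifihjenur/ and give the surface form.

No segment of /woetifihjenur/ meets the structural description of the rule, so the form surfaces unchanged.

woetifihjenur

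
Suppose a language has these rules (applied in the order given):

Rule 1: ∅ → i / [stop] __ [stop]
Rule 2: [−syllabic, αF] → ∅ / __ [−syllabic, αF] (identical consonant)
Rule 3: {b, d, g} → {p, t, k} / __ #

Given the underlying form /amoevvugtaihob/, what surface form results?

amoevugitaihop

Rule 1 (stop-cluster i-epenthesis): /g/ and /t/ form a stop–stop cluster, so [i] is inserted between them. /amoevvugtaihob/ → amoevvugitaihob.
Rule 2 (degemination): /vv/ is a geminate; the first /v/ deletes. /amoevvugitaihob/ → amoevugitaihob.
Rule 3 (final devoicing): /b/ is a voiced stop in word-final position, so it devoices to [p]. /amoevugitaihob/ → amoevugitaihop.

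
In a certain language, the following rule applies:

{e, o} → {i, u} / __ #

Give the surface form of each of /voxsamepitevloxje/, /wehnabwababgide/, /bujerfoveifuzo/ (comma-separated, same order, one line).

/voxsamepitevloxje/: /e/ is a mid vowel in word-final position, so it raises to [i]. → [voxsamepitevloxji].
/wehnabwababgide/: /e/ is a mid vowel in word-final position, so it raises to [i]. → [wehnabwababgidi].
/bujerfoveifuzo/: /o/ is a mid vowel in word-final position, so it raises to [u]. → [bujerfoveifuzu].

voxsamepitevloxji, wehnabwababgidi, bujerfoveifuzu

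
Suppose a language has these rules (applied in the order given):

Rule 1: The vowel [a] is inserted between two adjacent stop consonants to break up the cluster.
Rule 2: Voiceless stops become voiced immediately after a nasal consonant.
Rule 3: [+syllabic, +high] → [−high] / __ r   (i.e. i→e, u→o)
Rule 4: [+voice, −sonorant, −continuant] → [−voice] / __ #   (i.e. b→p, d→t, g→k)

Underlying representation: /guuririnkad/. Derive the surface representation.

Rule 1 (stop-cluster a-epenthesis): no segment meets the environment; /guuririnkad/ is unchanged.
Rule 2 (post-nasal voicing): /k/ is a voiceless stop immediately after the nasal /n/, so it voices to [g]. /guuririnkad/ → guuriringad.
Rule 3 (pre-rhotic lowering): /u/ is a high vowel immediately before /r/, so it lowers to [o]. /i/ is a high vowel immediately before /r/, so it lowers to [e]. /guuriringad/ → guoreringad.
Rule 4 (final devoicing): /d/ is a voiced stop in word-final position, so it devoices to [t]. /guoreringad/ → guoreringat.

guoreringat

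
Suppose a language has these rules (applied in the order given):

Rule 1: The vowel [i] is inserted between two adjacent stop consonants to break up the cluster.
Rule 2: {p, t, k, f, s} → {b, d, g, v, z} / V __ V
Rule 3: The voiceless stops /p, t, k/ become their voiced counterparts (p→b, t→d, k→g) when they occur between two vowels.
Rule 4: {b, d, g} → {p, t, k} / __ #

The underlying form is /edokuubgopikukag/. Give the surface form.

edoguubigobigugak

Rule 1 (stop-cluster i-epenthesis): /b/ and /g/ form a stop–stop cluster, so [i] is inserted between them. /edokuubgopikukag/ → edokuubigopikukag.
Rule 2 (intervocalic voicing): /k/ is a voiceless obstruent between vowels /o/ and /u/, so it voices to [g]. /p/ is a voiceless obstruent between vowels /o/ and /i/, so it voices to [b]. /k/ is a voiceless obstruent between vowels /i/ and /u/, so it voices to [g]. /k/ is a voiceless obstruent between vowels /u/ and /a/, so it voices to [g]. /edokuubigopikukag/ → edoguubigobigugag.
Rule 3 (intervocalic voicing): no segment meets the environment; /edoguubigobigugag/ is unchanged.
Rule 4 (final devoicing): /g/ is a voiced stop in word-final position, so it devoices to [k]. /edoguubigobigugag/ → edoguubigobigugak.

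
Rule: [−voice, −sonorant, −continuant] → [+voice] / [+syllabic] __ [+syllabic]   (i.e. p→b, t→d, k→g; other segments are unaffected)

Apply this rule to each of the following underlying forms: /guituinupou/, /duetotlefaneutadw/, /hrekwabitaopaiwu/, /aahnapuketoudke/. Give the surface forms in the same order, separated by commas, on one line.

guiduinubou, duedotlefaneudadw, hrekwabidaobaiwu, aahnabugedoudke

/guituinupou/: /t/ is a voiceless stop between vowels /i/ and /u/, so it voices to [d]. /p/ is a voiceless stop between vowels /u/ and /o/, so it voices to [b]. → [guiduinubou].
/duetotlefaneutadw/: /t/ is a voiceless stop between vowels /e/ and /o/, so it voices to [d]. /t/ is a voiceless stop between vowels /u/ and /a/, so it voices to [d]. → [duedotlefaneudadw].
/hrekwabitaopaiwu/: /t/ is a voiceless stop between vowels /i/ and /a/, so it voices to [d]. /p/ is a voiceless stop between vowels /o/ and /a/, so it voices to [b]. → [hrekwabidaobaiwu].
/aahnapuketoudke/: /p/ is a voiceless stop between vowels /a/ and /u/, so it voices to [b]. /k/ is a voiceless stop between vowels /u/ and /e/, so it voices to [g]. /t/ is a voiceless stop between vowels /e/ and /o/, so it voices to [d]. → [aahnabugedoudke].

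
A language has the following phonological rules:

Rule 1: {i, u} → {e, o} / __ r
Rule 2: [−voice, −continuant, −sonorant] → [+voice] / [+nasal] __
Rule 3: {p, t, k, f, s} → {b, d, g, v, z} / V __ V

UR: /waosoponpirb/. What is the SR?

Rule 1 (pre-rhotic lowering): /i/ is a high vowel immediately before /r/, so it lowers to [e]. /waosoponpirb/ → waosoponperb.
Rule 2 (post-nasal voicing): /p/ is a voiceless stop immediately after the nasal /n/, so it voices to [b]. /waosoponperb/ → waosoponberb.
Rule 3 (intervocalic voicing): /s/ is a voiceless obstruent between vowels /o/ and /o/, so it voices to [z]. /p/ is a voiceless obstruent between vowels /o/ and /o/, so it voices to [b]. /waosoponberb/ → waozobonberb.

waozobonberb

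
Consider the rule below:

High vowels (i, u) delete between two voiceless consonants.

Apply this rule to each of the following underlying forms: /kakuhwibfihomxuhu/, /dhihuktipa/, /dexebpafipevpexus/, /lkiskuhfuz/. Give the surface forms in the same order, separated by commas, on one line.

kakhwibfhomxhu, dhhktpa, dexebpafpevpexs, lkskhfuz

/kakuhwibfihomxuhu/: /u/ is a high vowel flanked by voiceless consonants /k/ and /h/, so it deletes. /i/ is a high vowel flanked by voiceless consonants /f/ and /h/, so it deletes. /u/ is a high vowel flanked by voiceless consonants /x/ and /h/, so it deletes. → [kakhwibfhomxhu].
/dhihuktipa/: /i/ is a high vowel flanked by voiceless consonants /h/ and /h/, so it deletes. /u/ is a high vowel flanked by voiceless consonants /h/ and /k/, so it deletes. /i/ is a high vowel flanked by voiceless consonants /t/ and /p/, so it deletes. → [dhhktpa].
/dexebpafipevpexus/: /i/ is a high vowel flanked by voiceless consonants /f/ and /p/, so it deletes. /u/ is a high vowel flanked by voiceless consonants /x/ and /s/, so it deletes. → [dexebpafpevpexs].
/lkiskuhfuz/: /i/ is a high vowel flanked by voiceless consonants /k/ and /s/, so it deletes. /u/ is a high vowel flanked by voiceless consonants /k/ and /h/, so it deletes. → [lkskhfuz].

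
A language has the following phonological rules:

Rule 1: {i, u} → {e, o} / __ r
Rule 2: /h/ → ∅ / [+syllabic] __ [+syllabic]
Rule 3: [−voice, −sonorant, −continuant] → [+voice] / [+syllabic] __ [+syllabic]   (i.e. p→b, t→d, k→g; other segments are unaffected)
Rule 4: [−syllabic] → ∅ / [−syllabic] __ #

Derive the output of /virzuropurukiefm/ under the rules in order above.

verzoroborugief

Rule 1 (pre-rhotic lowering): /i/ is a high vowel immediately before /r/, so it lowers to [e]. /u/ is a high vowel immediately before /r/, so it lowers to [o]. /u/ is a high vowel immediately before /r/, so it lowers to [o]. /virzuropurukiefm/ → verzoroporukiefm.
Rule 2 (intervocalic h-deletion): no segment meets the environment; /verzoroporukiefm/ is unchanged.
Rule 3 (intervocalic voicing): /p/ is a voiceless stop between vowels /o/ and /o/, so it voices to [b]. /k/ is a voiceless stop between vowels /u/ and /i/, so it voices to [g]. /verzoroporukiefm/ → verzoroborugiefm.
Rule 4 (final cluster simplification): /m/ is the second consonant of a word-final cluster /fm/, so it deletes. /verzoroborugiefm/ → verzoroborugief.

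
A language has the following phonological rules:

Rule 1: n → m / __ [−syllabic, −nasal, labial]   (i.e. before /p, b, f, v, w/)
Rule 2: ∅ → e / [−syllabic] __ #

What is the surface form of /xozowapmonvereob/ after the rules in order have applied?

xozowapmomvereobe

Rule 1 (nasal place assimilation): /n/ precedes the labial consonant /v/, so it assimilates in place to [m]. /xozowapmonvereob/ → xozowapmomvereob.
Rule 2 (final e-epenthesis): the form ends in the consonant /b/, so [e] is inserted word-finally. /xozowapmomvereob/ → xozowapmomvereobe.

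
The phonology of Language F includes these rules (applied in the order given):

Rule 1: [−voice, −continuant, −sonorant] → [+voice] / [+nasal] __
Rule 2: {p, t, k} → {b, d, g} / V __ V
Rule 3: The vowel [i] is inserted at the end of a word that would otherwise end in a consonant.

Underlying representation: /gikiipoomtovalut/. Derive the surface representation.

gigiiboomdovaluti

Rule 1 (post-nasal voicing): /t/ is a voiceless stop immediately after the nasal /m/, so it voices to [d]. /gikiipoomtovalut/ → gikiipoomdovalut.
Rule 2 (intervocalic voicing): /k/ is a voiceless stop between vowels /i/ and /i/, so it voices to [g]. /p/ is a voiceless stop between vowels /i/ and /o/, so it voices to [b]. /gikiipoomdovalut/ → gigiiboomdovalut.
Rule 3 (final i-epenthesis): the form ends in the consonant /t/, so [i] is inserted word-finally. /gigiiboomdovalut/ → gigiiboomdovaluti.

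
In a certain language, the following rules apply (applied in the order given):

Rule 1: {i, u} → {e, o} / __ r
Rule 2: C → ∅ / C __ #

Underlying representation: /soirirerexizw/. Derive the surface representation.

Rule 1 (pre-rhotic lowering): /i/ is a high vowel immediately before /r/, so it lowers to [e]. /i/ is a high vowel immediately before /r/, so it lowers to [e]. /soirirerexizw/ → soerererexizw.
Rule 2 (final cluster simplification): /w/ is the second consonant of a word-final cluster /zw/, so it deletes. /soerererexizw/ → soerererexiz.

soerererexiz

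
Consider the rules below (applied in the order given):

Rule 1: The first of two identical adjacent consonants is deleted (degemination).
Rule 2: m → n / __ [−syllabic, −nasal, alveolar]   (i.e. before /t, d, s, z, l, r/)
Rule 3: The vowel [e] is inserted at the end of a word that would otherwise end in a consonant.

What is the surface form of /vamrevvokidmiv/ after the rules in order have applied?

Rule 1 (degemination): /vv/ is a geminate; the first /v/ deletes. /vamrevvokidmiv/ → vamrevokidmiv.
Rule 2 (nasal place assimilation): /m/ precedes the alveolar consonant /r/, so it assimilates in place to [n]. /vamrevokidmiv/ → vanrevokidmiv.
Rule 3 (final e-epenthesis): the form ends in the consonant /v/, so [e] is inserted word-finally. /vanrevokidmiv/ → vanrevokidmive.

vanrevokidmive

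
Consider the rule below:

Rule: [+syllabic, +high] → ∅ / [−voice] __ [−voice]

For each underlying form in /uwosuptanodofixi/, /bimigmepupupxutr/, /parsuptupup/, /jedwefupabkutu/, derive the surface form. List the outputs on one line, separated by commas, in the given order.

/uwosuptanodofixi/: /u/ is a high vowel flanked by voiceless consonants /s/ and /p/, so it deletes. /i/ is a high vowel flanked by voiceless consonants /f/ and /x/, so it deletes. → [uwosptanodofxi].
/bimigmepupupxutr/: /u/ is a high vowel flanked by voiceless consonants /p/ and /p/, so it deletes. /u/ is a high vowel flanked by voiceless consonants /p/ and /p/, so it deletes. /u/ is a high vowel flanked by voiceless consonants /x/ and /t/, so it deletes. → [bimigmepppxtr].
/parsuptupup/: /u/ is a high vowel flanked by voiceless consonants /s/ and /p/, so it deletes. /u/ is a high vowel flanked by voiceless consonants /t/ and /p/, so it deletes. /u/ is a high vowel flanked by voiceless consonants /p/ and /p/, so it deletes. → [parsptpp].
/jedwefupabkutu/: /u/ is a high vowel flanked by voiceless consonants /f/ and /p/, so it deletes. /u/ is a high vowel flanked by voiceless consonants /k/ and /t/, so it deletes. → [jedwefpabktu].

uwosptanodofxi, bimigmepppxtr, parsptpp, jedwefpabktu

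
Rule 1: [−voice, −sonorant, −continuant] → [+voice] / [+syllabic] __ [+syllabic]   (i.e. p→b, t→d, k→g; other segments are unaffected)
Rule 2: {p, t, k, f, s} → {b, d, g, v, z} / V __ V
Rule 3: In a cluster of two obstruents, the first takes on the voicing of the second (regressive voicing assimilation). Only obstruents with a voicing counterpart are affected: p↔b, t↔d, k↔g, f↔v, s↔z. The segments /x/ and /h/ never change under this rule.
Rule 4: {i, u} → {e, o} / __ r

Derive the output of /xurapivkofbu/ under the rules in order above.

xorabifkovbu

Rule 1 (intervocalic voicing): /p/ is a voiceless stop between vowels /a/ and /i/, so it voices to [b]. /xurapivkofbu/ → xurabivkofbu.
Rule 2 (intervocalic voicing): no segment meets the environment; /xurabivkofbu/ is unchanged.
Rule 3 (regressive voicing assimilation): /v/ precedes the voiceless obstruent /k/, so it devoices to [f] by assimilation. /f/ precedes the voiced obstruent /b/, so it voices to [v] by assimilation. /xurabivkofbu/ → xurabifkovbu.
Rule 4 (pre-rhotic lowering): /u/ is a high vowel immediately before /r/, so it lowers to [o]. /xurabifkovbu/ → xorabifkovbu.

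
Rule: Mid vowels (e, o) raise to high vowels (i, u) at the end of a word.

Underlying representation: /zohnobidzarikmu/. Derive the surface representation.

No segment of /zohnobidzarikmu/ meets the structural description of the rule, so the form surfaces unchanged.

zohnobidzarikmu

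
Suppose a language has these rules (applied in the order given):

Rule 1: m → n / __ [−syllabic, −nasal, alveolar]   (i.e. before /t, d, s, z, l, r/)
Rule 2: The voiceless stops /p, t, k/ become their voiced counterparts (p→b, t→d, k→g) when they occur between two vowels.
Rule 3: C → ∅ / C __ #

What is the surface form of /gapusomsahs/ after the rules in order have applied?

Rule 1 (nasal place assimilation): /m/ precedes the alveolar consonant /s/, so it assimilates in place to [n]. /gapusomsahs/ → gapusonsahs.
Rule 2 (intervocalic voicing): /p/ is a voiceless stop between vowels /a/ and /u/, so it voices to [b]. /gapusonsahs/ → gabusonsahs.
Rule 3 (final cluster simplification): /s/ is the second consonant of a word-final cluster /hs/, so it deletes. /gabusonsahs/ → gabusonsah.

gabusonsah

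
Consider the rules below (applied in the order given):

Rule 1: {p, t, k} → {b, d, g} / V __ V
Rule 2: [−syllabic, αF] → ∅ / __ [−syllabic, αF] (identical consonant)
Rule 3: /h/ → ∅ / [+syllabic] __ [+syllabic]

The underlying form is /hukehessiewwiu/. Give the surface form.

Rule 1 (intervocalic voicing): /k/ is a voiceless stop between vowels /u/ and /e/, so it voices to [g]. /hukehessiewwiu/ → hugehessiewwiu.
Rule 2 (degemination): /ss/ is a geminate; the first /s/ deletes. /ww/ is a geminate; the first /w/ deletes. /hugehessiewwiu/ → hugehesiewiu.
Rule 3 (intervocalic h-deletion): /h/ occurs between vowels /e/ and /e/, so it deletes. /hugehesiewiu/ → hugeesiewiu.

hugeesiewiu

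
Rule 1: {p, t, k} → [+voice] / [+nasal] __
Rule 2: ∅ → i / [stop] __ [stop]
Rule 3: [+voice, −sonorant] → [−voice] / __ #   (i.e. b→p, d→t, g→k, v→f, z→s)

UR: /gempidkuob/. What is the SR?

Rule 1 (post-nasal voicing): /p/ is a voiceless stop immediately after the nasal /m/, so it voices to [b]. /gempidkuob/ → gembidkuob.
Rule 2 (stop-cluster i-epenthesis): /d/ and /k/ form a stop–stop cluster, so [i] is inserted between them. /gembidkuob/ → gembidikuob.
Rule 3 (final devoicing): /b/ is a voiced obstruent in word-final position, so it devoices to [p]. /gembidikuob/ → gembidikuop.

gembidikuop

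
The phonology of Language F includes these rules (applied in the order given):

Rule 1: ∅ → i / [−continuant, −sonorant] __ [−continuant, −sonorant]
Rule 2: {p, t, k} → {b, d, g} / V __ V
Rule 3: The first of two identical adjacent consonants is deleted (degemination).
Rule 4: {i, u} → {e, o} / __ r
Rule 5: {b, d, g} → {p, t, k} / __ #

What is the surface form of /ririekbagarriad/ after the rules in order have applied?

reriegibagariat

Rule 1 (stop-cluster i-epenthesis): /k/ and /b/ form a stop–stop cluster, so [i] is inserted between them. /ririekbagarriad/ → ririekibagarriad.
Rule 2 (intervocalic voicing): /k/ is a voiceless stop between vowels /e/ and /i/, so it voices to [g]. /ririekibagarriad/ → ririegibagarriad.
Rule 3 (degemination): /rr/ is a geminate; the first /r/ deletes. /ririegibagarriad/ → ririegibagariad.
Rule 4 (pre-rhotic lowering): /i/ is a high vowel immediately before /r/, so it lowers to [e]. /ririegibagariad/ → reriegibagariad.
Rule 5 (final devoicing): /d/ is a voiced stop in word-final position, so it devoices to [t]. /reriegibagariad/ → reriegibagariat.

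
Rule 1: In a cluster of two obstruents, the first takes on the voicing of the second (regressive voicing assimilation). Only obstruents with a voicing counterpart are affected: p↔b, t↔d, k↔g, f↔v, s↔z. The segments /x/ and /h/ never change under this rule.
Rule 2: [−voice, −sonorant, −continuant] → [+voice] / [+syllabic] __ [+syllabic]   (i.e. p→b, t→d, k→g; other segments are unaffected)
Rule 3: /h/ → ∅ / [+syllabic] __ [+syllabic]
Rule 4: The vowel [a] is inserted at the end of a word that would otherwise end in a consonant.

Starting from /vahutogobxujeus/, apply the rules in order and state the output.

vaudogopxujeusa

Rule 1 (regressive voicing assimilation): /b/ precedes the voiceless obstruent /x/, so it devoices to [p] by assimilation. /vahutogobxujeus/ → vahutogopxujeus.
Rule 2 (intervocalic voicing): /t/ is a voiceless stop between vowels /u/ and /o/, so it voices to [d]. /vahutogopxujeus/ → vahudogopxujeus.
Rule 3 (intervocalic h-deletion): /h/ occurs between vowels /a/ and /u/, so it deletes. /vahudogopxujeus/ → vaudogopxujeus.
Rule 4 (final a-epenthesis): the form ends in the consonant /s/, so [a] is inserted word-finally. /vaudogopxujeus/ → vaudogopxujeusa.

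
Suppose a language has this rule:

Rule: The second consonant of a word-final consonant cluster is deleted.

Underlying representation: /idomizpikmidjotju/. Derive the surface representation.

No segment of /idomizpikmidjotju/ meets the structural description of the rule, so the form surfaces unchanged.

idomizpikmidjotju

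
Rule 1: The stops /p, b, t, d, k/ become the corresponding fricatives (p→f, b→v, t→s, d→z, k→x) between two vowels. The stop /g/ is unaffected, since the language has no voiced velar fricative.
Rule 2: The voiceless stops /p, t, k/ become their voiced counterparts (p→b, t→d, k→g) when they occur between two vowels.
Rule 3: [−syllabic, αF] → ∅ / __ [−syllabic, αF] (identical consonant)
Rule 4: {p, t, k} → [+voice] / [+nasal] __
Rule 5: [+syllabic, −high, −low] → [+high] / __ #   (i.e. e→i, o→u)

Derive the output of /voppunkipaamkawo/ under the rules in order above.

vopungifaamgawu

Rule 1 (intervocalic spirantization): /p/ is a stop between vowels /i/ and /a/, so it spirantizes to the fricative [f]. /voppunkipaamkawo/ → voppunkifaamkawo.
Rule 2 (intervocalic voicing): no segment meets the environment; /voppunkifaamkawo/ is unchanged.
Rule 3 (degemination): /pp/ is a geminate; the first /p/ deletes. /voppunkifaamkawo/ → vopunkifaamkawo.
Rule 4 (post-nasal voicing): /k/ is a voiceless stop immediately after the nasal /n/, so it voices to [g]. /k/ is a voiceless stop immediately after the nasal /m/, so it voices to [g]. /vopunkifaamkawo/ → vopungifaamgawo.
Rule 5 (final vowel raising): /o/ is a mid vowel in word-final position, so it raises to [u]. /vopungifaamgawo/ → vopungifaamgawu.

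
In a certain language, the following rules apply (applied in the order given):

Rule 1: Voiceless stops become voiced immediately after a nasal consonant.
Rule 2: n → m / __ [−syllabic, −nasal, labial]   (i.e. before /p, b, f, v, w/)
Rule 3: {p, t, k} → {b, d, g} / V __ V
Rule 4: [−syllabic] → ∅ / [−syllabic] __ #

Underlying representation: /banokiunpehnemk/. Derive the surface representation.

banogiumbehnem

Rule 1 (post-nasal voicing): /p/ is a voiceless stop immediately after the nasal /n/, so it voices to [b]. /k/ is a voiceless stop immediately after the nasal /m/, so it voices to [g]. /banokiunpehnemk/ → banokiunbehnemg.
Rule 2 (nasal place assimilation): /n/ precedes the labial consonant /b/, so it assimilates in place to [m]. /banokiunbehnemg/ → banokiumbehnemg.
Rule 3 (intervocalic voicing): /k/ is a voiceless stop between vowels /o/ and /i/, so it voices to [g]. /banokiumbehnemg/ → banogiumbehnemg.
Rule 4 (final cluster simplification): /g/ is the second consonant of a word-final cluster /mg/, so it deletes. /banogiumbehnemg/ → banogiumbehnem.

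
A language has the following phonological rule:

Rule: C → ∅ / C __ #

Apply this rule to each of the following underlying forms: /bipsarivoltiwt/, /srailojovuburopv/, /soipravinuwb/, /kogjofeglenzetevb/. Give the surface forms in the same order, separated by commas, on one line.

/bipsarivoltiwt/: /t/ is the second consonant of a word-final cluster /wt/, so it deletes. → [bipsarivoltiw].
/srailojovuburopv/: /v/ is the second consonant of a word-final cluster /pv/, so it deletes. → [srailojovuburop].
/soipravinuwb/: /b/ is the second consonant of a word-final cluster /wb/, so it deletes. → [soipravinuw].
/kogjofeglenzetevb/: /b/ is the second consonant of a word-final cluster /vb/, so it deletes. → [kogjofeglenzetev].

bipsarivoltiw, srailojovuburop, soipravinuw, kogjofeglenzetev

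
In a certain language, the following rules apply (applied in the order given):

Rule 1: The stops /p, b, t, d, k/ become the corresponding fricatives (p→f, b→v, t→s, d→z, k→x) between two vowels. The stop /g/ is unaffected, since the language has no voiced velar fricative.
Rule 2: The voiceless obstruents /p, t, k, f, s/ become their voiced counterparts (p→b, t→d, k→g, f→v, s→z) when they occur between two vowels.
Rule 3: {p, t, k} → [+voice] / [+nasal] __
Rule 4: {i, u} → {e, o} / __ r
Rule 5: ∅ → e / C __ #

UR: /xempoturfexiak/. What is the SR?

Rule 1 (intervocalic spirantization): /t/ is a stop between vowels /o/ and /u/, so it spirantizes to the fricative [s]. /xempoturfexiak/ → xemposurfexiak.
Rule 2 (intervocalic voicing): /s/ is a voiceless obstruent between vowels /o/ and /u/, so it voices to [z]. /xemposurfexiak/ → xempozurfexiak.
Rule 3 (post-nasal voicing): /p/ is a voiceless stop immediately after the nasal /m/, so it voices to [b]. /xempozurfexiak/ → xembozurfexiak.
Rule 4 (pre-rhotic lowering): /u/ is a high vowel immediately before /r/, so it lowers to [o]. /xembozurfexiak/ → xembozorfexiak.
Rule 5 (final e-epenthesis): the form ends in the consonant /k/, so [e] is inserted word-finally. /xembozorfexiak/ → xembozorfexiake.

xembozorfexiake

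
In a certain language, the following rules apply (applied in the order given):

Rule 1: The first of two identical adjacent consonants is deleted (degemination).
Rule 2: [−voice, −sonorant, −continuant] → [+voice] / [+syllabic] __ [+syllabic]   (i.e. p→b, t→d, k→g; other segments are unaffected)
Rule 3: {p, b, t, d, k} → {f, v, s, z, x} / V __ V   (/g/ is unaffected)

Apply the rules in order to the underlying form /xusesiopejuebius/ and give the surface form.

xusesiovejuevius

Rule 1 (degemination): no segment meets the environment; /xusesiopejuebius/ is unchanged.
Rule 2 (intervocalic voicing): /p/ is a voiceless stop between vowels /o/ and /e/, so it voices to [b]. /xusesiopejuebius/ → xusesiobejuebius.
Rule 3 (intervocalic spirantization): /b/ is a stop between vowels /o/ and /e/, so it spirantizes to the fricative [v]. /b/ is a stop between vowels /e/ and /i/, so it spirantizes to the fricative [v]. /xusesiobejuebius/ → xusesiovejuevius.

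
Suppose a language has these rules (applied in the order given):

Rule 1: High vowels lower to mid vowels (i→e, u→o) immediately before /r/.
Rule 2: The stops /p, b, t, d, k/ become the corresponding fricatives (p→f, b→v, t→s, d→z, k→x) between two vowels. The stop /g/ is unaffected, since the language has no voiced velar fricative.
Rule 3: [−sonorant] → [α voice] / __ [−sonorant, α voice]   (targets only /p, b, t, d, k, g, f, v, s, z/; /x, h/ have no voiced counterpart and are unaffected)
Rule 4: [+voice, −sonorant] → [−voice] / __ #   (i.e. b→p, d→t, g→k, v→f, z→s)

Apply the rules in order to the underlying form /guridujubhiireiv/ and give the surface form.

Rule 1 (pre-rhotic lowering): /u/ is a high vowel immediately before /r/, so it lowers to [o]. /i/ is a high vowel immediately before /r/, so it lowers to [e]. /guridujubhiireiv/ → goridujubhiereiv.
Rule 2 (intervocalic spirantization): /d/ is a stop between vowels /i/ and /u/, so it spirantizes to the fricative [z]. /goridujubhiereiv/ → gorizujubhiereiv.
Rule 3 (regressive voicing assimilation): /b/ precedes the voiceless obstruent /h/, so it devoices to [p] by assimilation. /gorizujubhiereiv/ → gorizujuphiereiv.
Rule 4 (final devoicing): /v/ is a voiced obstruent in word-final position, so it devoices to [f]. /gorizujuphiereiv/ → gorizujuphiereif.

gorizujuphiereif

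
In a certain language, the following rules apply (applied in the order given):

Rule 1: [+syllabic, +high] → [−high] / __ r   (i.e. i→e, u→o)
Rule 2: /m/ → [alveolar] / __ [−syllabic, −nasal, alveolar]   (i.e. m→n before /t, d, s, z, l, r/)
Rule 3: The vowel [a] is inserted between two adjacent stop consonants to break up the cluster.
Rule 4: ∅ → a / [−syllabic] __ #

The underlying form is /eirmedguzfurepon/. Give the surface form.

Rule 1 (pre-rhotic lowering): /i/ is a high vowel immediately before /r/, so it lowers to [e]. /u/ is a high vowel immediately before /r/, so it lowers to [o]. /eirmedguzfurepon/ → eermedguzforepon.
Rule 2 (nasal place assimilation): no segment meets the environment; /eermedguzforepon/ is unchanged.
Rule 3 (stop-cluster a-epenthesis): /d/ and /g/ form a stop–stop cluster, so [a] is inserted between them. /eermedguzforepon/ → eermedaguzforepon.
Rule 4 (final a-epenthesis): the form ends in the consonant /n/, so [a] is inserted word-finally. /eermedaguzforepon/ → eermedaguzforepona.

eermedaguzforepona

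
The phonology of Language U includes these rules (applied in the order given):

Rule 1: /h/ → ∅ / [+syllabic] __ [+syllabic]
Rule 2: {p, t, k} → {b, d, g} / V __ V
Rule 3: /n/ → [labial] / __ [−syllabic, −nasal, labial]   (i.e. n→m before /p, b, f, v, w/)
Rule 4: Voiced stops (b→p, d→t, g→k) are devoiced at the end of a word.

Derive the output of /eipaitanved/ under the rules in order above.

Rule 1 (intervocalic h-deletion): no segment meets the environment; /eipaitanved/ is unchanged.
Rule 2 (intervocalic voicing): /p/ is a voiceless stop between vowels /i/ and /a/, so it voices to [b]. /t/ is a voiceless stop between vowels /i/ and /a/, so it voices to [d]. /eipaitanved/ → eibaidanved.
Rule 3 (nasal place assimilation): /n/ precedes the labial consonant /v/, so it assimilates in place to [m]. /eibaidanved/ → eibaidamved.
Rule 4 (final devoicing): /d/ is a voiced stop in word-final position, so it devoices to [t]. /eibaidamved/ → eibaidamvet.

eibaidamvet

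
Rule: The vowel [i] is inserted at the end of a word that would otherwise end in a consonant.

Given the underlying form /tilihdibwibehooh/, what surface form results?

the form ends in the consonant /h/, so [i] is inserted word-finally.
Surface form: [tilihdibwibehoohi].

tilihdibwibehoohi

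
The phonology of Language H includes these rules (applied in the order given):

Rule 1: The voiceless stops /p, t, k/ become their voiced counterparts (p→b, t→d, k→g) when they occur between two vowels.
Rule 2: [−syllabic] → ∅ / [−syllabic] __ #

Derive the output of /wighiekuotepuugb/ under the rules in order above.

wighieguodebuug

Rule 1 (intervocalic voicing): /k/ is a voiceless stop between vowels /e/ and /u/, so it voices to [g]. /t/ is a voiceless stop between vowels /o/ and /e/, so it voices to [d]. /p/ is a voiceless stop between vowels /e/ and /u/, so it voices to [b]. /wighiekuotepuugb/ → wighieguodebuugb.
Rule 2 (final cluster simplification): /b/ is the second consonant of a word-final cluster /gb/, so it deletes. /wighieguodebuugb/ → wighieguodebuug.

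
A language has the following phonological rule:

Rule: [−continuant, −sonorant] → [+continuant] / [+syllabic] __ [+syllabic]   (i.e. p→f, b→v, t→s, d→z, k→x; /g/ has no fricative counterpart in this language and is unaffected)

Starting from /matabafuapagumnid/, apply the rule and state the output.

Scanning /matabafuapagumnid/: /t/ is a stop between vowels /a/ and /a/, so it spirantizes to the fricative [s]; /b/ is a stop between vowels /a/ and /a/, so it spirantizes to the fricative [v]; /p/ is a stop between vowels /a/ and /a/, so it spirantizes to the fricative [f]; /d/ at position 17 is not in the conditioning environment.
Result: [masavafuafagumnid].

masavafuafagumnid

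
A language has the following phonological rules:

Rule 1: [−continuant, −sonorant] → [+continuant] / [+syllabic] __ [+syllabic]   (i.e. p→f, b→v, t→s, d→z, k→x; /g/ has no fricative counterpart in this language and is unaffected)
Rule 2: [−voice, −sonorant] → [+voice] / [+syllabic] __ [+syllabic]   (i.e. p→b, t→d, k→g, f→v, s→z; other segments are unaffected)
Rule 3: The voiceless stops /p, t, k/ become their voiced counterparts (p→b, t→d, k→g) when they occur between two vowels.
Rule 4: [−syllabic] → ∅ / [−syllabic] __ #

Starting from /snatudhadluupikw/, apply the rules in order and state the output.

Rule 1 (intervocalic spirantization): /t/ is a stop between vowels /a/ and /u/, so it spirantizes to the fricative [s]. /p/ is a stop between vowels /u/ and /i/, so it spirantizes to the fricative [f]. /snatudhadluupikw/ → snasudhadluufikw.
Rule 2 (intervocalic voicing): /s/ is a voiceless obstruent between vowels /a/ and /u/, so it voices to [z]. /f/ is a voiceless obstruent between vowels /u/ and /i/, so it voices to [v]. /snasudhadluufikw/ → snazudhadluuvikw.
Rule 3 (intervocalic voicing): no segment meets the environment; /snazudhadluuvikw/ is unchanged.
Rule 4 (final cluster simplification): /w/ is the second consonant of a word-final cluster /kw/, so it deletes. /snazudhadluuvikw/ → snazudhadluuvik.

snazudhadluuvik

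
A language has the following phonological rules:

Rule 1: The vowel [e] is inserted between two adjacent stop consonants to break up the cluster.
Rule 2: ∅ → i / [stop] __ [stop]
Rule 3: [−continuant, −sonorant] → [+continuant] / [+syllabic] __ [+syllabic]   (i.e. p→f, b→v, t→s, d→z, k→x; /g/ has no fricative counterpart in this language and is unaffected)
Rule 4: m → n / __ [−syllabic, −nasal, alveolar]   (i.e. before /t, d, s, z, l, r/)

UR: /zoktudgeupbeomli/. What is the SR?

zoxesuzegeufeveonli

Rule 1 (stop-cluster e-epenthesis): /k/ and /t/ form a stop–stop cluster, so [e] is inserted between them. /d/ and /g/ form a stop–stop cluster, so [e] is inserted between them. /p/ and /b/ form a stop–stop cluster, so [e] is inserted between them. /zoktudgeupbeomli/ → zoketudegeupebeomli.
Rule 2 (stop-cluster i-epenthesis): no segment meets the environment; /zoketudegeupebeomli/ is unchanged.
Rule 3 (intervocalic spirantization): /k/ is a stop between vowels /o/ and /e/, so it spirantizes to the fricative [x]. /t/ is a stop between vowels /e/ and /u/, so it spirantizes to the fricative [s]. /d/ is a stop between vowels /u/ and /e/, so it spirantizes to the fricative [z]. /p/ is a stop between vowels /u/ and /e/, so it spirantizes to the fricative [f]. /b/ is a stop between vowels /e/ and /e/, so it spirantizes to the fricative [v]. /zoketudegeupebeomli/ → zoxesuzegeufeveomli.
Rule 4 (nasal place assimilation): /m/ precedes the alveolar consonant /l/, so it assimilates in place to [n]. /zoxesuzegeufeveomli/ → zoxesuzegeufeveonli.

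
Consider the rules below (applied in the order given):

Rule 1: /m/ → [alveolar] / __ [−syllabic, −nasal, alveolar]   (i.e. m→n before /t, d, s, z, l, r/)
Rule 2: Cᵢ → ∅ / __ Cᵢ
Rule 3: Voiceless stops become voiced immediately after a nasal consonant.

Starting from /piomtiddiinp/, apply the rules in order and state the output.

Rule 1 (nasal place assimilation): /m/ precedes the alveolar consonant /t/, so it assimilates in place to [n]. /piomtiddiinp/ → piontiddiinp.
Rule 2 (degemination): /dd/ is a geminate; the first /d/ deletes. /piontiddiinp/ → piontidiinp.
Rule 3 (post-nasal voicing): /t/ is a voiceless stop immediately after the nasal /n/, so it voices to [d]. /p/ is a voiceless stop immediately after the nasal /n/, so it voices to [b]. /piontidiinp/ → piondidiinb.

piondidiinb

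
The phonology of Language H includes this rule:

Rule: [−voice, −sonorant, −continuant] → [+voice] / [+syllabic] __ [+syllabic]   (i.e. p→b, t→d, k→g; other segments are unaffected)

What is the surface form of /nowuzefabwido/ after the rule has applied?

No segment of /nowuzefabwido/ meets the structural description of the rule, so the form surfaces unchanged.

nowuzefabwido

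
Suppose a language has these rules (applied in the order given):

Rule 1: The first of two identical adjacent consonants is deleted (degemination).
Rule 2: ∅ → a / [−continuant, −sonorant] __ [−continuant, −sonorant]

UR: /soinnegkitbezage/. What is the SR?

soinegakitabezage

Rule 1 (degemination): /nn/ is a geminate; the first /n/ deletes. /soinnegkitbezage/ → soinegkitbezage.
Rule 2 (stop-cluster a-epenthesis): /g/ and /k/ form a stop–stop cluster, so [a] is inserted between them. /t/ and /b/ form a stop–stop cluster, so [a] is inserted between them. /soinegkitbezage/ → soinegakitabezage.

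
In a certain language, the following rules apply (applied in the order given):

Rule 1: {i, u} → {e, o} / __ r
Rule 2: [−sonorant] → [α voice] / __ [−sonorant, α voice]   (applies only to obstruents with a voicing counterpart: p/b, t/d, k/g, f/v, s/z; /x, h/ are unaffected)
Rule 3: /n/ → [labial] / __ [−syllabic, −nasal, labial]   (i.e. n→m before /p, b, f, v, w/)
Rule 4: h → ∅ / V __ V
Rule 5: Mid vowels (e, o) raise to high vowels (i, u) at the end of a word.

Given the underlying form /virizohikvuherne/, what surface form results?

Rule 1 (pre-rhotic lowering): /i/ is a high vowel immediately before /r/, so it lowers to [e]. /virizohikvuherne/ → verizohikvuherne.
Rule 2 (regressive voicing assimilation): /k/ precedes the voiced obstruent /v/, so it voices to [g] by assimilation. /verizohikvuherne/ → verizohigvuherne.
Rule 3 (nasal place assimilation): no segment meets the environment; /verizohigvuherne/ is unchanged.
Rule 4 (intervocalic h-deletion): /h/ occurs between vowels /o/ and /i/, so it deletes. /h/ occurs between vowels /u/ and /e/, so it deletes. /verizohigvuherne/ → verizoigvuerne.
Rule 5 (final vowel raising): /e/ is a mid vowel in word-final position, so it raises to [i]. /verizoigvuerne/ → verizoigvuerni.

verizoigvuerni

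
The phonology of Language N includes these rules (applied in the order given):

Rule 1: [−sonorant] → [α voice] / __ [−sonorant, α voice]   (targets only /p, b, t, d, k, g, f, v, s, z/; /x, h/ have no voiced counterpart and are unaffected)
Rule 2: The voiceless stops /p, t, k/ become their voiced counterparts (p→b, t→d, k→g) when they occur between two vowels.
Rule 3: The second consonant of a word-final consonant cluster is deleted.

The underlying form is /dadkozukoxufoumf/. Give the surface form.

Rule 1 (regressive voicing assimilation): /d/ precedes the voiceless obstruent /k/, so it devoices to [t] by assimilation. /dadkozukoxufoumf/ → datkozukoxufoumf.
Rule 2 (intervocalic voicing): /k/ is a voiceless stop between vowels /u/ and /o/, so it voices to [g]. /datkozukoxufoumf/ → datkozugoxufoumf.
Rule 3 (final cluster simplification): /f/ is the second consonant of a word-final cluster /mf/, so it deletes. /datkozugoxufoumf/ → datkozugoxufoum.

datkozugoxufoum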